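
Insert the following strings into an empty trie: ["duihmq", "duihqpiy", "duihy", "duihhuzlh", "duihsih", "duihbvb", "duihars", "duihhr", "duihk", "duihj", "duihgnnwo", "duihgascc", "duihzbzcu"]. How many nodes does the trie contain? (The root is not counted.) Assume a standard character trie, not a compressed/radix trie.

For each word, the new-node count is its length minus the longest prefix already in the trie:
  "duihmq" → 6 new (d, u, i, h, m, q)
  "duihqpiy" → prefix "duih" already present; 4 new (q, p, i, y)
  "duihy" → prefix "duih" already present; 1 new (y)
  "duihhuzlh" → prefix "duih" already present; 5 new (h, u, z, l, h)
  "duihsih" → prefix "duih" already present; 3 new (s, i, h)
  "duihbvb" → prefix "duih" already present; 3 new (b, v, b)
  "duihars" → prefix "duih" already present; 3 new (a, r, s)
  "duihhr" → prefix "duihh" already present; 1 new (r)
  "duihk" → prefix "duih" already present; 1 new (k)
  "duihj" → prefix "duih" already present; 1 new (j)
  "duihgnnwo" → prefix "duih" already present; 5 new (g, n, n, w, o)
  "duihgascc" → prefix "duihg" already present; 4 new (a, s, c, c)
  "duihzbzcu" → prefix "duih" already present; 5 new (z, b, z, c, u)
Total nodes = 6 + 4 + 1 + 5 + 3 + 3 + 3 + 1 + 1 + 1 + 5 + 4 + 5 = 42

42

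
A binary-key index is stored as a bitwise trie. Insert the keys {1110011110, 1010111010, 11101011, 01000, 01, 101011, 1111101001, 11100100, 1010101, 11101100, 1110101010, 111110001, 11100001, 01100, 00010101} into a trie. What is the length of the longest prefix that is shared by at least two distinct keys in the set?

Equivalently: take the maximum, over all pairs, of their longest common prefix length.
"1110101010" and "11101011" agree on "1110101" (7 characters) before diverging; nothing deeper is shared.
Longest shared-prefix length: 7

7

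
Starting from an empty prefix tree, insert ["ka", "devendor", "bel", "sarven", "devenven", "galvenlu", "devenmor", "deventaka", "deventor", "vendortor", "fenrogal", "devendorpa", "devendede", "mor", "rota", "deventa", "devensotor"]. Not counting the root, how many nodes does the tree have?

73

Trace insertions, counting only characters that open a new branch:
  "ka" → 2 new (k, a)
  "devendor" → 8 new (d, e, v, e, n, d, o, r)
  "bel" → 3 new (b, e, l)
  "sarven" → 6 new (s, a, r, v, e, n)
  "devenven" → prefix "deven" already present; 3 new (v, e, n)
  "galvenlu" → 8 new (g, a, l, v, e, n, l, u)
  "devenmor" → prefix "deven" already present; 3 new (m, o, r)
  "deventaka" → prefix "deven" already present; 4 new (t, a, k, a)
  "deventor" → prefix "devent" already present; 2 new (o, r)
  "vendortor" → 9 new (v, e, n, d, o, r, t, o, r)
  "fenrogal" → 8 new (f, e, n, r, o, g, a, l)
  "devendorpa" → prefix "devendor" already present; 2 new (p, a)
  "devendede" → prefix "devend" already present; 3 new (e, d, e)
  "mor" → 3 new (m, o, r)
  "rota" → 4 new (r, o, t, a)
  "deventa" → prefix "deventa" already present; 0 new (none)
  "devensotor" → prefix "deven" already present; 5 new (s, o, t, o, r)
Total nodes = 2 + 8 + 3 + 6 + 3 + 8 + 3 + 4 + 2 + 9 + 8 + 2 + 3 + 3 + 4 + 0 + 5 = 73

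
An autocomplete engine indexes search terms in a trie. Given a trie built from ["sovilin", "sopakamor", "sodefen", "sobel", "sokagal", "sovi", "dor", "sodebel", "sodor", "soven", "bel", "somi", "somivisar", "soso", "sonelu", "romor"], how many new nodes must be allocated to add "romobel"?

3

The longest prefix of "romobel" already in the trie is "romo" (length 4).
Each of the 3 remaining characters creates one node.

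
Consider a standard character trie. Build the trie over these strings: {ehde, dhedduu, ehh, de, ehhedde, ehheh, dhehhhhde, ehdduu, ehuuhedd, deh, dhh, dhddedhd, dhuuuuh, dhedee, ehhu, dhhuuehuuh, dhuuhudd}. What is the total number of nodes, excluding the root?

Trace insertions, counting only characters that open a new branch:
  "ehde" → 4 new (e, h, d, e)
  "dhedduu" → 7 new (d, h, e, d, d, u, u)
  "ehh" → prefix "eh" already present; 1 new (h)
  "de" → prefix "d" already present; 1 new (e)
  "ehhedde" → prefix "ehh" already present; 4 new (e, d, d, e)
  "ehheh" → prefix "ehhe" already present; 1 new (h)
  "dhehhhhde" → prefix "dhe" already present; 6 new (h, h, h, h, d, e)
  "ehdduu" → prefix "ehd" already present; 3 new (d, u, u)
  "ehuuhedd" → prefix "eh" already present; 6 new (u, u, h, e, d, d)
  "deh" → prefix "de" already present; 1 new (h)
  "dhh" → prefix "dh" already present; 1 new (h)
  "dhddedhd" → prefix "dh" already present; 6 new (d, d, e, d, h, d)
  "dhuuuuh" → prefix "dh" already present; 5 new (u, u, u, u, h)
  "dhedee" → prefix "dhed" already present; 2 new (e, e)
  "ehhu" → prefix "ehh" already present; 1 new (u)
  "dhhuuehuuh" → prefix "dhh" already present; 7 new (u, u, e, h, u, u, h)
  "dhuuhudd" → prefix "dhuu" already present; 4 new (h, u, d, d)
Total nodes = 4 + 7 + 1 + 1 + 4 + 1 + 6 + 3 + 6 + 1 + 1 + 6 + 5 + 2 + 1 + 7 + 4 = 60

60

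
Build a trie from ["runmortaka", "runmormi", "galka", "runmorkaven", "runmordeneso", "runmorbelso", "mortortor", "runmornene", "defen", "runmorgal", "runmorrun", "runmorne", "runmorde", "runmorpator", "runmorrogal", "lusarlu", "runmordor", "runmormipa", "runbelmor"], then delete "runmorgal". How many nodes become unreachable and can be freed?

Walk "runmorgal" from the leaf back toward the root, removing each node that no remaining word uses.
The suffix "gal" (3 nodes) is used only by "runmorgal"; the node for "runmor" still has the child "t", so pruning stops there.
Nodes removed: 3

3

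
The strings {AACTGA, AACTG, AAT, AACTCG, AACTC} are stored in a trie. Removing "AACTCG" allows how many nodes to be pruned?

After clearing the end-marker at "AACTCG", prune upward until reaching a node still needed by another word.
The suffix "G" (1 node) is used only by "AACTCG"; "AACTC" is itself a stored word, so pruning stops there.
Nodes removed: 1

1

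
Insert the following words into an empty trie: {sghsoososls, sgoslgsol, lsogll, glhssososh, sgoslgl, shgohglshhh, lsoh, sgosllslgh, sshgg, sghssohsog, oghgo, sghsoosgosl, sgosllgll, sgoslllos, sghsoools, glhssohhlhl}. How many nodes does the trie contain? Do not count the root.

84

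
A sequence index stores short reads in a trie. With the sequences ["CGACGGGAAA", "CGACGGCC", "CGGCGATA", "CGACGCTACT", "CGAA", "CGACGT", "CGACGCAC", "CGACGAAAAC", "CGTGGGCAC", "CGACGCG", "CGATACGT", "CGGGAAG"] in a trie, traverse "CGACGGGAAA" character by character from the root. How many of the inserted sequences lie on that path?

1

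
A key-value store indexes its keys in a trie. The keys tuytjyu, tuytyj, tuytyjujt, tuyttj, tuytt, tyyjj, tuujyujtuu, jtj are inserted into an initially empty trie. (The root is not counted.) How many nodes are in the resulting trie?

29

Trace insertions, counting only characters that open a new branch:
  "tuytjyu" → 7 new (t, u, y, t, j, y, u)
  "tuytyj" → prefix "tuyt" already present; 2 new (y, j)
  "tuytyjujt" → prefix "tuytyj" already present; 3 new (u, j, t)
  "tuyttj" → prefix "tuyt" already present; 2 new (t, j)
  "tuytt" → prefix "tuytt" already present; 0 new (none)
  "tyyjj" → prefix "t" already present; 4 new (y, y, j, j)
  "tuujyujtuu" → prefix "tu" already present; 8 new (u, j, y, u, j, t, u, u)
  "jtj" → 3 new (j, t, j)
Total nodes = 7 + 2 + 3 + 2 + 0 + 4 + 8 + 3 = 29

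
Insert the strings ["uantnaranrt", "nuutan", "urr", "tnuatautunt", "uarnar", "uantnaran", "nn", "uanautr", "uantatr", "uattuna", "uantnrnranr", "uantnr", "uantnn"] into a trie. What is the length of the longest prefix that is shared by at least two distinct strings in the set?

9

Look for the deepest trie node that still has at least two words in its subtree.
e.g. "uantnaran" and "uantnaranrt" share the prefix "uantnaran" of length 9; no pair shares a longer one.
Longest shared-prefix length: 9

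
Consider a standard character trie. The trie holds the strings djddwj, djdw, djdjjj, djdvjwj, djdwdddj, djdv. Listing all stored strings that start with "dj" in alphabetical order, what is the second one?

Words with prefix "dj", in lexicographic order: "djddwj", "djdjjj", "djdv", "djdvjwj", "djdw", "djdwdddj"
Position 2: djdjjj

djdjjj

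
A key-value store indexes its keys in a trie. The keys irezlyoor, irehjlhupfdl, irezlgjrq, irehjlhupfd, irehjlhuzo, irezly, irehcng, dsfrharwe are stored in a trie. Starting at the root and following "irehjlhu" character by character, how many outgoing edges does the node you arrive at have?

2

Follow the path "irehjlhu" to its node, then look at its outgoing edges.
Characters that immediately follow "irehjlhu" among the stored strings: {p, z}.
That node has 2 child edges.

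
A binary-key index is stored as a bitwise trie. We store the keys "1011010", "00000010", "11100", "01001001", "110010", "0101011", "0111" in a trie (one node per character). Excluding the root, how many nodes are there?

Trace insertions, counting only characters that open a new branch:
  "1011010" → 7 new (1, 0, 1, 1, 0, 1, 0)
  "00000010" → 8 new (0, 0, 0, 0, 0, 0, 1, 0)
  "11100" → prefix "1" already present; 4 new (1, 1, 0, 0)
  "01001001" → prefix "0" already present; 7 new (1, 0, 0, 1, 0, 0, 1)
  "110010" → prefix "11" already present; 4 new (0, 0, 1, 0)
  "0101011" → prefix "010" already present; 4 new (1, 0, 1, 1)
  "0111" → prefix "01" already present; 2 new (1, 1)
Total nodes = 7 + 8 + 4 + 7 + 4 + 4 + 2 = 36

36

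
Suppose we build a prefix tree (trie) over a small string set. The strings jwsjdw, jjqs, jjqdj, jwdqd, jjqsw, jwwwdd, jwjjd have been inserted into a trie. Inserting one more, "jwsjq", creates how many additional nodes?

The longest prefix of "jwsjq" already in the trie is "jwsj" (length 4).
Each of the 1 remaining characters creates one node.

1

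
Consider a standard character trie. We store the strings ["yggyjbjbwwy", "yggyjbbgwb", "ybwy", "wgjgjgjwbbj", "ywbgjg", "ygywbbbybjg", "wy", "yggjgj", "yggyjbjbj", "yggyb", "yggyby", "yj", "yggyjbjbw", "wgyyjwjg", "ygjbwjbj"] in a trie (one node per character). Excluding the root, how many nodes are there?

Count nodes per top-level branch (shared prefixes stored once):
  'w'-branch (wgjgjgjwbbj, wgyyjwjg, wy): 18 nodes
  'y'-branch (ybwy, yggjgj, yggyb, yggyby, yggyjbbgwb, yggyjbjbj, yggyjbjbw, yggyjbjbwwy, ygjbwjbj, ygywbbbybjg, yj, ywbgjg): 45 nodes
Sum: 63

63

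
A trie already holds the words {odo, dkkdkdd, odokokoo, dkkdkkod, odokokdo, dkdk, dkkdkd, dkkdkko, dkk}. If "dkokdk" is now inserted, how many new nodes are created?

4

Walking "dkokdk" from the root, the first 2 characters ("dk") follow existing edges; "o" is the first miss.
So 6 − 2 = 4 new nodes.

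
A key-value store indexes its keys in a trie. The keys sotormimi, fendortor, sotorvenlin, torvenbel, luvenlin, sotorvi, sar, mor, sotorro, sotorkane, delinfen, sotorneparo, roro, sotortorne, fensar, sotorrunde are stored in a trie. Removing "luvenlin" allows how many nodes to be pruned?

8

After clearing the end-marker at "luvenlin", prune upward until reaching a node still needed by another word.
No other word shares any prefix with "luvenlin", so all 8 of its nodes go.
Nodes removed: 8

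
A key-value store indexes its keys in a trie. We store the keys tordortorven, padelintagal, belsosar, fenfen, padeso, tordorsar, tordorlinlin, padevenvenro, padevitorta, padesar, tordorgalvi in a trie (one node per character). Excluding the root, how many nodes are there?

Insert word by word; a character creates a node only if that edge doesn't already exist:
  "tordortorven" → 12 new (t, o, r, d, o, r, t, o, r, v, e, n)
  "padelintagal" → 12 new (p, a, d, e, l, i, n, t, a, g, a, l)
  "belsosar" → 8 new (b, e, l, s, o, s, a, r)
  "fenfen" → 6 new (f, e, n, f, e, n)
  "padeso" → prefix "pade" already present; 2 new (s, o)
  "tordorsar" → prefix "tordor" already present; 3 new (s, a, r)
  "tordorlinlin" → prefix "tordor" already present; 6 new (l, i, n, l, i, n)
  "padevenvenro" → prefix "pade" already present; 8 new (v, e, n, v, e, n, r, o)
  "padevitorta" → prefix "padev" already present; 6 new (i, t, o, r, t, a)
  "padesar" → prefix "pades" already present; 2 new (a, r)
  "tordorgalvi" → prefix "tordor" already present; 5 new (g, a, l, v, i)
Total nodes = 12 + 12 + 8 + 6 + 2 + 3 + 6 + 8 + 6 + 2 + 5 = 70

70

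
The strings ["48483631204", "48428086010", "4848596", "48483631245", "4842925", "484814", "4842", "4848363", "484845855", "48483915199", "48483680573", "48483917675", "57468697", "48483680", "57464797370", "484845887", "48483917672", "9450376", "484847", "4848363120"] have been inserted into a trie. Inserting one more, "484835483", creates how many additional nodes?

The longest prefix of "484835483" already in the trie is "48483" (length 5).
So 9 − 5 = 4 new nodes.

4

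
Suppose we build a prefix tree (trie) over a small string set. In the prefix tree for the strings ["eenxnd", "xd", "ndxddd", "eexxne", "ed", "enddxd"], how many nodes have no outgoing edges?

Leaves are exactly the stored words that no other stored word extends.
Those words: "ed", "eenxnd", "eexxne", "enddxd", "ndxddd", "xd"
Leaf count: 6

6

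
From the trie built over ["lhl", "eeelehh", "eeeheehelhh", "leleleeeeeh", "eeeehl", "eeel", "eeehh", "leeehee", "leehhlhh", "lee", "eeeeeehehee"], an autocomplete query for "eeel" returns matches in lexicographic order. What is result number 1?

Words with prefix "eeel", in lexicographic order: "eeel", "eeelehh"
The 1st is eeel.

eeel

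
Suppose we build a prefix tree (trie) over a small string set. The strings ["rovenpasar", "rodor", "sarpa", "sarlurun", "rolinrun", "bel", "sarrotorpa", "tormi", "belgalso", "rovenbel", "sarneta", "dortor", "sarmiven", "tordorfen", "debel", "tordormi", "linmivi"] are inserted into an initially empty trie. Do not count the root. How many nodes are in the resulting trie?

Count nodes per top-level branch (shared prefixes stored once):
  'b'-branch (bel, belgalso): 8 nodes
  'd'-branch (debel, dortor): 10 nodes
  'l'-branch (linmivi): 7 nodes
  'r'-branch (rodor, rolinrun, rovenbel, rovenpasar): 22 nodes
  's'-branch (sarlurun, sarmiven, sarneta, sarpa, sarrotorpa): 26 nodes
  't'-branch (tordorfen, tordormi, tormi): 13 nodes
Sum: 86

86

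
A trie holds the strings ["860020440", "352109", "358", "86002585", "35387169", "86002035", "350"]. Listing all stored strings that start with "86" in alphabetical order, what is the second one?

860020440

DFS of the "86" subtree visits, in order: "86002035", "860020440", "86002585"
The 2nd is 860020440.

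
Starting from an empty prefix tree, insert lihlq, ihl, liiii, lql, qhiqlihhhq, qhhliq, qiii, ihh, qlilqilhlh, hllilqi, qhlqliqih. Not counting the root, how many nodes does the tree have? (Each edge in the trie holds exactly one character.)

Count nodes per top-level branch (shared prefixes stored once):
  'h'-branch (hllilqi): 7 nodes
  'i'-branch (ihh, ihl): 4 nodes
  'l'-branch (lihlq, liiii, lql): 10 nodes
  'q'-branch (qhhliq, qhiqlihhhq, qhlqliqih, qiii, qlilqilhlh): 33 nodes
Sum: 54

54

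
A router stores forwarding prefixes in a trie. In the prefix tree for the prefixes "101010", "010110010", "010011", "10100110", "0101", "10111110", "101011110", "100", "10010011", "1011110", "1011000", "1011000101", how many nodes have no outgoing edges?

9

Leaves are exactly the stored words that no other stored word extends.
Those words: "010011", "010110010", "10010011", "10100110", "101010", "101011110", "1011000101", "1011110", "10111110"
Leaf count: 9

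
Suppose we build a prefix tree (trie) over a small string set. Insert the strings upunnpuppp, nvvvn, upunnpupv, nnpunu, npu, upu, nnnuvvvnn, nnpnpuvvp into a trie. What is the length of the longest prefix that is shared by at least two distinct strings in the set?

8

The deepest shared node is where two words last agree before diverging.
e.g. "upunnpuppp" and "upunnpupv" share the prefix "upunnpup" of length 8; no pair shares a longer one.
Longest shared-prefix length: 8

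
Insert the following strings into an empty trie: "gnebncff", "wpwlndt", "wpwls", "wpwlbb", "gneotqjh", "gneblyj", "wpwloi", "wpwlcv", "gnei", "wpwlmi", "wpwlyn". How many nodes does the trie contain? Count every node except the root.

Count nodes per top-level branch (shared prefixes stored once):
  'g'-branch (gneblyj, gnebncff, gnei, gneotqjh): 17 nodes
  'w'-branch (wpwlbb, wpwlcv, wpwlmi, wpwlndt, wpwloi, wpwls, wpwlyn): 18 nodes
Sum: 35

35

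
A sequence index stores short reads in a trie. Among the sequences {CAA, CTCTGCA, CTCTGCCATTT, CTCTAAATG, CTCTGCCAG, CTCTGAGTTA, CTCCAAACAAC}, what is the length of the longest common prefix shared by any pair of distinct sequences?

8

Look for the deepest trie node that still has at least two words in its subtree.
"CTCTGCCAG" and "CTCTGCCATTT" agree on "CTCTGCCA" (8 characters) before diverging; nothing deeper is shared.
Longest shared-prefix length: 8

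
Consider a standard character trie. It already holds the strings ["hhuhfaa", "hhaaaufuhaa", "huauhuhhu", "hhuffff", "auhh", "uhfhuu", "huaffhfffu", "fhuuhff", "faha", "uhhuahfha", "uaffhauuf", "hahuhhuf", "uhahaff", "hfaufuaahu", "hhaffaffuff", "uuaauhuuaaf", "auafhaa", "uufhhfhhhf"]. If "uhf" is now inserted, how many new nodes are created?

Every character of "uhf" already lies on an existing path (it is a prefix of some stored word).
No new nodes are needed: 0.

0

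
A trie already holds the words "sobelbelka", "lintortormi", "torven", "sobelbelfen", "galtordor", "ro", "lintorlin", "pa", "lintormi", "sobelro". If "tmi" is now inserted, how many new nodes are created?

Walking "tmi" from the root, the first 1 characters ("t") follow existing edges; "m" is the first miss.
New nodes needed: |"tmi"| − 1 = 3 − 1 = 2.

2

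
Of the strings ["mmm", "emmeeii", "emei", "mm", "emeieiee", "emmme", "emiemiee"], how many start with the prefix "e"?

5

Filter for entries beginning with "e":
Matches: "emei", "emeieiee", "emiemiee", "emmeeii", "emmme"
Count: 5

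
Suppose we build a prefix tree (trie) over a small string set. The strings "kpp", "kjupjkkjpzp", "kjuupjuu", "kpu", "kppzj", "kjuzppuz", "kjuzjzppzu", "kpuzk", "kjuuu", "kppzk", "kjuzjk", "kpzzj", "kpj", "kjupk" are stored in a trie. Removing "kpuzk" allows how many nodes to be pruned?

2

After clearing the end-marker at "kpuzk", prune upward until reaching a node still needed by another word.
The suffix "zk" (2 nodes) is used only by "kpuzk"; "kpu" is itself a stored word, so pruning stops there.
Nodes removed: 2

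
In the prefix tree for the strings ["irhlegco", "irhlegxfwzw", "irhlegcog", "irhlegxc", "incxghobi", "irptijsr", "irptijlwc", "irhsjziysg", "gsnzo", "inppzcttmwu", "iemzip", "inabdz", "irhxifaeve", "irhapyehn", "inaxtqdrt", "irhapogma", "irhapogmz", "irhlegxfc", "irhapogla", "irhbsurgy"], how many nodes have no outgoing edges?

A leaf is a node with no children — equivalently, the end of a word that is not a proper prefix of any other stored word.
Those words: "gsnzo", "iemzip", "inabdz", "inaxtqdrt", "incxghobi", "inppzcttmwu", "irhapogla", "irhapogma", "irhapogmz", "irhapyehn", "irhbsurgy", "irhlegcog", "irhlegxc", "irhlegxfc", "irhlegxfwzw", "irhsjziysg", "irhxifaeve", "irptijlwc", "irptijsr"
Leaf count: 19

19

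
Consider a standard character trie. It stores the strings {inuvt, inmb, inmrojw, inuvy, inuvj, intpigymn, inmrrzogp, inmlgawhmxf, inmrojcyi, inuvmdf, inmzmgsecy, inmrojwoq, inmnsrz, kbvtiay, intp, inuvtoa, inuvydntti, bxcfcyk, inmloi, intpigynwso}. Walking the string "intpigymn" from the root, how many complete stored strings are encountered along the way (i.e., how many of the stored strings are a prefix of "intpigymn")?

2

Walk "intpigymn" from the root; an end-of-word marker is hit whenever a stored word is a prefix of "intpigymn".
Prefixes of the query that are stored words: "intp", "intpigymn"
Count: 2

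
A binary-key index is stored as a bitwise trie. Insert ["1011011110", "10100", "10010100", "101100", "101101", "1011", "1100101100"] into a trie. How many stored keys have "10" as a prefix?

Filter for entries beginning with "10":
Words under "10": 10010100, 10100, 1011, 101100, 101101, 1011011110
Count: 6

6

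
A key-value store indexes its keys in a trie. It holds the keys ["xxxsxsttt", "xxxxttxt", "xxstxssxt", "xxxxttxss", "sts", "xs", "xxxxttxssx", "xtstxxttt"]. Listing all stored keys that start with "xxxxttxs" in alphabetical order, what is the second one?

xxxxttxssx

Filter for "xxxxttxs…" and sort: "xxxxttxss", "xxxxttxssx"
The 2nd is xxxxttxssx.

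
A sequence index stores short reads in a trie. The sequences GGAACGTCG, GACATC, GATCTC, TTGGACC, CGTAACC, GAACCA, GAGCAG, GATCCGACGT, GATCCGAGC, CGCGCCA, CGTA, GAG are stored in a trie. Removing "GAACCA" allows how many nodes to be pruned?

A node on "GAACCA"'s path can go only if nothing else ends at it or branches off below it.
The suffix "ACCA" (4 nodes) is used only by "GAACCA"; the node for "GA" still has the child "C", so pruning stops there.
Nodes removed: 4

4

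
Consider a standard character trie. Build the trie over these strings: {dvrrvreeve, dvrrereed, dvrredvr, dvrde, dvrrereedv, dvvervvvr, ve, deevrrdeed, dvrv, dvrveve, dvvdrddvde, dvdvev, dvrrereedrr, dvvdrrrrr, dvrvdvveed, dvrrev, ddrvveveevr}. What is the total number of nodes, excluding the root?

Insert word by word; a character creates a node only if that edge doesn't already exist:
  "dvrrvreeve" → 10 new (d, v, r, r, v, r, e, e, v, e)
  "dvrrereed" → prefix "dvrr" already present; 5 new (e, r, e, e, d)
  "dvrredvr" → prefix "dvrre" already present; 3 new (d, v, r)
  "dvrde" → prefix "dvr" already present; 2 new (d, e)
  "dvrrereedv" → prefix "dvrrereed" already present; 1 new (v)
  "dvvervvvr" → prefix "dv" already present; 7 new (v, e, r, v, v, v, r)
  "ve" → 2 new (v, e)
  "deevrrdeed" → prefix "d" already present; 9 new (e, e, v, r, r, d, e, e, d)
  "dvrv" → prefix "dvr" already present; 1 new (v)
  "dvrveve" → prefix "dvrv" already present; 3 new (e, v, e)
  "dvvdrddvde" → prefix "dvv" already present; 7 new (d, r, d, d, v, d, e)
  "dvdvev" → prefix "dv" already present; 4 new (d, v, e, v)
  "dvrrereedrr" → prefix "dvrrereed" already present; 2 new (r, r)
  "dvvdrrrrr" → prefix "dvvdr" already present; 4 new (r, r, r, r)
  "dvrvdvveed" → prefix "dvrv" already present; 6 new (d, v, v, e, e, d)
  "dvrrev" → prefix "dvrre" already present; 1 new (v)
  "ddrvveveevr" → prefix "d" already present; 10 new (d, r, v, v, e, v, e, e, v, r)
Total nodes = 10 + 5 + 3 + 2 + 1 + 7 + 2 + 9 + 1 + 3 + 7 + 4 + 2 + 4 + 6 + 1 + 10 = 77

77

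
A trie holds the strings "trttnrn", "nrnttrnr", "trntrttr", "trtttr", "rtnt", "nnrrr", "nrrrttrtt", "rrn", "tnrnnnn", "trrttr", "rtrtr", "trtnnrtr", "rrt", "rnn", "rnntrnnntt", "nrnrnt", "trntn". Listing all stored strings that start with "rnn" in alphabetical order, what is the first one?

rnn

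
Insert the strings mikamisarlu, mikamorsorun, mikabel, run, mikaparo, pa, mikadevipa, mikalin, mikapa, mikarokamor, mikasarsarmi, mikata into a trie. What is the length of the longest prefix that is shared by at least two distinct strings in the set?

6

Equivalently: take the maximum, over all pairs, of their longest common prefix length.
e.g. "mikapa" and "mikaparo" share the prefix "mikapa" of length 6; no pair shares a longer one.
Longest shared-prefix length: 6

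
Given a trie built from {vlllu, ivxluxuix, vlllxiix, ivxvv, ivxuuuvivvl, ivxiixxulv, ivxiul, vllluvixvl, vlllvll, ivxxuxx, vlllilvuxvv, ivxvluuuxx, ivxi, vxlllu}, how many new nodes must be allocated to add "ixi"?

The longest prefix of "ixi" already in the trie is "i" (length 1).
New nodes needed: |"ixi"| − 1 = 3 − 1 = 2.

2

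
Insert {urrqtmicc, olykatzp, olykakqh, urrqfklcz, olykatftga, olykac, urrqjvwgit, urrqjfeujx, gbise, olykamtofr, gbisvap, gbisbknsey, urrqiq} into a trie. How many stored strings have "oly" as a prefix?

5

Filter for entries beginning with "oly":
Words under "oly": olykac, olykakqh, olykamtofr, olykatftga, olykatzp
Count: 5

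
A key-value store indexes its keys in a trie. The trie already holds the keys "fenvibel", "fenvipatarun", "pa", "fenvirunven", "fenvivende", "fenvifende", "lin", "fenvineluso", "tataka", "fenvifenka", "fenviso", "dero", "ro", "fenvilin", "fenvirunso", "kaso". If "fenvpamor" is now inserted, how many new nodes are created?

5

The longest prefix of "fenvpamor" already in the trie is "fenv" (length 4).
So 9 − 4 = 5 new nodes.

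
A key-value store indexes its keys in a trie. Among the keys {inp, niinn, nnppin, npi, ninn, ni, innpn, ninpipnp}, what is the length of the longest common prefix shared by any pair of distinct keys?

3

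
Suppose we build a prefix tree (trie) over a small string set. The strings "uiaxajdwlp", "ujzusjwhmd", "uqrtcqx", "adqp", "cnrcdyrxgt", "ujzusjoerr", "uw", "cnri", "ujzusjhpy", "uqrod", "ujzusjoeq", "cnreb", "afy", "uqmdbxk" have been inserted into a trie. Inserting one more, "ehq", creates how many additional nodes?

No existing word starts with "e", so every character of "ehq" needs a new node.
3 − 0 = 3 new nodes.

3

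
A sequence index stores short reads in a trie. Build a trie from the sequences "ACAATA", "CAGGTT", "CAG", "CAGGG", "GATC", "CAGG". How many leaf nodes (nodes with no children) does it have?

A leaf is a node with no children — equivalently, the end of a word that is not a proper prefix of any other stored word.
Those words: "ACAATA", "CAGGG", "CAGGTT", "GATC"
Leaf count: 4

4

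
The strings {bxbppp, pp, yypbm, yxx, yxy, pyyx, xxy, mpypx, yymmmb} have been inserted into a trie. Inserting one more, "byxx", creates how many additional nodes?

Walking "byxx" from the root, the first 1 characters ("b") follow existing edges; "y" is the first miss.
New nodes needed: |"byxx"| − 1 = 4 − 1 = 3.

3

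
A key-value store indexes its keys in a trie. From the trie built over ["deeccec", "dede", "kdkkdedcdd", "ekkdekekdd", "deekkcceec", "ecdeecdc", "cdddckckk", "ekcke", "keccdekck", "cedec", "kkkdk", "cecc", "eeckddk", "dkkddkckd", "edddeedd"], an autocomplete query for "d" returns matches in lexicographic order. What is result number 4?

dkkddkckd

Filter for "d…" and sort: "dede", "deeccec", "deekkcceec", "dkkddkckd"
The 4th is dkkddkckd.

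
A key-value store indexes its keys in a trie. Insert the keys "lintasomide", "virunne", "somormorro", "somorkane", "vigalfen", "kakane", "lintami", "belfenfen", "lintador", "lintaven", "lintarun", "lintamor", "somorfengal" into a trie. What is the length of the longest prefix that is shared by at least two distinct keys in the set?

6

The deepest shared node is where two words last agree before diverging.
"lintami" and "lintamor" agree on "lintam" (6 characters) before diverging; nothing deeper is shared.
Longest shared-prefix length: 6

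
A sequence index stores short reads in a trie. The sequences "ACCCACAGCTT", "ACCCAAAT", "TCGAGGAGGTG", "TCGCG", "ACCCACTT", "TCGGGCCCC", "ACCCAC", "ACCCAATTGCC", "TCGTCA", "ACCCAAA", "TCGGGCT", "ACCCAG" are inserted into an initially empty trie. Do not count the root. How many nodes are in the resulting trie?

45

For each word, the new-node count is its length minus the longest prefix already in the trie:
  "ACCCACAGCTT" → 11 new (A, C, C, C, A, C, A, G, C, T, T)
  "ACCCAAAT" → prefix "ACCCA" already present; 3 new (A, A, T)
  "TCGAGGAGGTG" → 11 new (T, C, G, A, G, G, A, G, G, T, G)
  "TCGCG" → prefix "TCG" already present; 2 new (C, G)
  "ACCCACTT" → prefix "ACCCAC" already present; 2 new (T, T)
  "TCGGGCCCC" → prefix "TCG" already present; 6 new (G, G, C, C, C, C)
  "ACCCAC" → prefix "ACCCAC" already present; 0 new (none)
  "ACCCAATTGCC" → prefix "ACCCAA" already present; 5 new (T, T, G, C, C)
  "TCGTCA" → prefix "TCG" already present; 3 new (T, C, A)
  "ACCCAAA" → prefix "ACCCAAA" already present; 0 new (none)
  "TCGGGCT" → prefix "TCGGGC" already present; 1 new (T)
  "ACCCAG" → prefix "ACCCA" already present; 1 new (G)
Total nodes = 11 + 3 + 11 + 2 + 2 + 6 + 0 + 5 + 3 + 0 + 1 + 1 = 45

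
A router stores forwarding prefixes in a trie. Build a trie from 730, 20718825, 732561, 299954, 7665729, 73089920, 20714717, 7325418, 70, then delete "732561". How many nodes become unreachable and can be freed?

After clearing the end-marker at "732561", prune upward until reaching a node still needed by another word.
The suffix "61" (2 nodes) is used only by "732561"; the node for "7325" still has the child "4", so pruning stops there.
Nodes removed: 2

2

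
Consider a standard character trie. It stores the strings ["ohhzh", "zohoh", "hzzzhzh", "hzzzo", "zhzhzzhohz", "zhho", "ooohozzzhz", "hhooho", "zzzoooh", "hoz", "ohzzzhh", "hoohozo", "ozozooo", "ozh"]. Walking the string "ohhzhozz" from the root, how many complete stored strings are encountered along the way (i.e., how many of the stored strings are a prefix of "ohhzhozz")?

1

Walk "ohhzhozz" from the root; an end-of-word marker is hit whenever a stored word is a prefix of "ohhzhozz".
Prefixes of the query that are stored words: "ohhzh"
Count: 1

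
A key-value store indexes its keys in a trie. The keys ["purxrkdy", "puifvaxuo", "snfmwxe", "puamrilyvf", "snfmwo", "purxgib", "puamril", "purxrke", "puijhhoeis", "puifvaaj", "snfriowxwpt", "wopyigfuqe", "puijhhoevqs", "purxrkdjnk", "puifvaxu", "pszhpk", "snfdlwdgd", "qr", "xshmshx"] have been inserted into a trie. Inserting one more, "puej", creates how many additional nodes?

2

"pu" is already a path in the trie; the remaining "ej" must be added.
New nodes needed: |"puej"| − 2 = 4 − 2 = 2.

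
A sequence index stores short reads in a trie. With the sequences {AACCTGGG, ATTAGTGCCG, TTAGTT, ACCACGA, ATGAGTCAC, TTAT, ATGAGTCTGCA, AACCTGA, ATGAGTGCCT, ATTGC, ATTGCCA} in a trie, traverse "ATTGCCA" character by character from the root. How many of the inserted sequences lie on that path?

Walk "ATTGCCA" from the root; an end-of-word marker is hit whenever a stored word is a prefix of "ATTGCCA".
Prefixes of the query that are stored words: "ATTGC", "ATTGCCA"
Count: 2

2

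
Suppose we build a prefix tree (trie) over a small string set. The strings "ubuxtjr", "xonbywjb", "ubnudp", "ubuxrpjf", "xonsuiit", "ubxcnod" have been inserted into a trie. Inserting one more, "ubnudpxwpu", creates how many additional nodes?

4

Walking "ubnudpxwpu" from the root, the first 6 characters ("ubnudp") follow existing edges; "x" is the first miss.
New nodes needed: |"ubnudpxwpu"| − 6 = 10 − 6 = 4.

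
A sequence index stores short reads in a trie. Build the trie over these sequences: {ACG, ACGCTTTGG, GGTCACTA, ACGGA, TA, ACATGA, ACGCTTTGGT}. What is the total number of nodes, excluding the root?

Trie structure (* marks end of a word):
(root)
├─ A
│  └─ C
│     ├─ A
│     │  └─ T
│     │     └─ G
│     │        └─ A *
│     └─ G *
│        ├─ C
│        │  └─ T
│        │     └─ T
│        │        └─ T
│        │           └─ G
│        │              └─ G *
│        │                 └─ T *
│        └─ G
│           └─ A *
├─ G
│  └─ G
│     └─ T
│        └─ C
│           └─ A
│              └─ C
│                 └─ T
│                    └─ A *
└─ T
   └─ A *
Counting every labelled node above: 26.

26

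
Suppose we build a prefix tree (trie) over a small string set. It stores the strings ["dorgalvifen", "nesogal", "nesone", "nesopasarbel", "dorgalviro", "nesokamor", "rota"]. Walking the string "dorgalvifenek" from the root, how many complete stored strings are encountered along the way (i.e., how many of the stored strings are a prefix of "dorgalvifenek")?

1

Traverse "dorgalvifenek" character by character; count nodes along the way that are marked as word ends.
Prefixes of the query that are stored words: "dorgalvifen"
Count: 1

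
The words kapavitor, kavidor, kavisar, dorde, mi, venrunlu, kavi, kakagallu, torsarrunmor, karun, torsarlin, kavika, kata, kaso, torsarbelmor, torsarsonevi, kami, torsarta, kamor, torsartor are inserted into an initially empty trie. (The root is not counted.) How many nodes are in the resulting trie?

Trace insertions, counting only characters that open a new branch:
  "kapavitor" → 9 new (k, a, p, a, v, i, t, o, r)
  "kavidor" → prefix "ka" already present; 5 new (v, i, d, o, r)
  "kavisar" → prefix "kavi" already present; 3 new (s, a, r)
  "dorde" → 5 new (d, o, r, d, e)
  "mi" → 2 new (m, i)
  "venrunlu" → 8 new (v, e, n, r, u, n, l, u)
  "kavi" → prefix "kavi" already present; 0 new (none)
  "kakagallu" → prefix "ka" already present; 7 new (k, a, g, a, l, l, u)
  "torsarrunmor" → 12 new (t, o, r, s, a, r, r, u, n, m, o, r)
  "karun" → prefix "ka" already present; 3 new (r, u, n)
  "torsarlin" → prefix "torsar" already present; 3 new (l, i, n)
  "kavika" → prefix "kavi" already present; 2 new (k, a)
  "kata" → prefix "ka" already present; 2 new (t, a)
  "kaso" → prefix "ka" already present; 2 new (s, o)
  "torsarbelmor" → prefix "torsar" already present; 6 new (b, e, l, m, o, r)
  "torsarsonevi" → prefix "torsar" already present; 6 new (s, o, n, e, v, i)
  "kami" → prefix "ka" already present; 2 new (m, i)
  "torsarta" → prefix "torsar" already present; 2 new (t, a)
  "kamor" → prefix "kam" already present; 2 new (o, r)
  "torsartor" → prefix "torsart" already present; 2 new (o, r)
Total nodes = 9 + 5 + 3 + 5 + 2 + 8 + 0 + 7 + 12 + 3 + 3 + 2 + 2 + 2 + 6 + 6 + 2 + 2 + 2 + 2 = 83

83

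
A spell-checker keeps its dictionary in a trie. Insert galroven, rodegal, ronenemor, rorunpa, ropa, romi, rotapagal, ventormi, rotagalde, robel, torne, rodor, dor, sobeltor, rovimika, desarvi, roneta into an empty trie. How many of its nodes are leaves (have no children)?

17

Leaves are exactly the stored words that no other stored word extends.
Those words: "desarvi", "dor", "galroven", "robel", "rodegal", "rodor", "romi", "ronenemor", "roneta", "ropa", "rorunpa", "rotagalde", "rotapagal", "rovimika", "sobeltor", "torne", "ventormi"
Leaf count: 17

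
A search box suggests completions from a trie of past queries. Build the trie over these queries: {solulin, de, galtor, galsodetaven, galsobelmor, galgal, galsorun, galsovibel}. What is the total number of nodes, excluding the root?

Insert word by word; a character creates a node only if that edge doesn't already exist:
  "solulin" → 7 new (s, o, l, u, l, i, n)
  "de" → 2 new (d, e)
  "galtor" → 6 new (g, a, l, t, o, r)
  "galsodetaven" → prefix "gal" already present; 9 new (s, o, d, e, t, a, v, e, n)
  "galsobelmor" → prefix "galso" already present; 6 new (b, e, l, m, o, r)
  "galgal" → prefix "gal" already present; 3 new (g, a, l)
  "galsorun" → prefix "galso" already present; 3 new (r, u, n)
  "galsovibel" → prefix "galso" already present; 5 new (v, i, b, e, l)
Total nodes = 7 + 2 + 6 + 9 + 6 + 3 + 3 + 5 = 41

41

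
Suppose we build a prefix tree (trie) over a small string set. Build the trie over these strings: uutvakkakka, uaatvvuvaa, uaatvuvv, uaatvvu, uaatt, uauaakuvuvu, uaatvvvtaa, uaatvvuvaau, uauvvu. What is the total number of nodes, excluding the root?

41

For each word, the new-node count is its length minus the longest prefix already in the trie:
  "uutvakkakka" → 11 new (u, u, t, v, a, k, k, a, k, k, a)
  "uaatvvuvaa" → prefix "u" already present; 9 new (a, a, t, v, v, u, v, a, a)
  "uaatvuvv" → prefix "uaatv" already present; 3 new (u, v, v)
  "uaatvvu" → prefix "uaatvvu" already present; 0 new (none)
  "uaatt" → prefix "uaat" already present; 1 new (t)
  "uauaakuvuvu" → prefix "ua" already present; 9 new (u, a, a, k, u, v, u, v, u)
  "uaatvvvtaa" → prefix "uaatvv" already present; 4 new (v, t, a, a)
  "uaatvvuvaau" → prefix "uaatvvuvaa" already present; 1 new (u)
  "uauvvu" → prefix "uau" already present; 3 new (v, v, u)
Total nodes = 11 + 9 + 3 + 0 + 1 + 9 + 4 + 1 + 3 = 41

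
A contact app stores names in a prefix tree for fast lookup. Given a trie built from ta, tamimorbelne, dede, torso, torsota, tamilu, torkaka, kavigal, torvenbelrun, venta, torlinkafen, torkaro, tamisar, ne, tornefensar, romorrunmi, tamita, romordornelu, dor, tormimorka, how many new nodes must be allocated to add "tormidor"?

"tormi" is already a path in the trie; the remaining "dor" must be added.
New nodes needed: |"tormidor"| − 5 = 8 − 5 = 3.

3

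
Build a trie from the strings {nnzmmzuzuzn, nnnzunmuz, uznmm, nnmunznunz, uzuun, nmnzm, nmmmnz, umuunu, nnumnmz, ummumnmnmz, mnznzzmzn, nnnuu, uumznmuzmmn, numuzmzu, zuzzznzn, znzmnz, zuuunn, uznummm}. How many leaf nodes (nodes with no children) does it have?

18

A leaf is a node with no children — equivalently, the end of a word that is not a proper prefix of any other stored word.
Those words: "mnznzzmzn", "nmmmnz", "nmnzm", "nnmunznunz", "nnnuu", "nnnzunmuz", "nnumnmz", "nnzmmzuzuzn", "numuzmzu", "ummumnmnmz", "umuunu", "uumznmuzmmn", "uznmm", "uznummm", "uzuun", "znzmnz", "zuuunn", "zuzzznzn"
Leaf count: 18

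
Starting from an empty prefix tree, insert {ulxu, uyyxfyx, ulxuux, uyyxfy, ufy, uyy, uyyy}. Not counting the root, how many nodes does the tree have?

15

Trie structure (* marks end of a word):
(root)
└─ u
   ├─ f
   │  └─ y *
   ├─ l
   │  └─ x
   │     └─ u *
   │        └─ u
   │           └─ x *
   └─ y
      └─ y *
         ├─ x
         │  └─ f
         │     └─ y *
         │        └─ x *
         └─ y *
Counting every labelled node above: 15.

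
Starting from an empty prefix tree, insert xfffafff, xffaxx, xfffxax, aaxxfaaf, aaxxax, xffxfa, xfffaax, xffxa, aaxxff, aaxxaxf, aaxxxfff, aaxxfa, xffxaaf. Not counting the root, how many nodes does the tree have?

Count nodes per top-level branch (shared prefixes stored once):
  'a'-branch (aaxxax, aaxxaxf, aaxxfa, aaxxfaaf, aaxxff, aaxxxfff): 16 nodes
  'x'-branch (xffaxx, xfffaax, xfffafff, xfffxax, xffxa, xffxaaf, xffxfa): 22 nodes
Sum: 38

38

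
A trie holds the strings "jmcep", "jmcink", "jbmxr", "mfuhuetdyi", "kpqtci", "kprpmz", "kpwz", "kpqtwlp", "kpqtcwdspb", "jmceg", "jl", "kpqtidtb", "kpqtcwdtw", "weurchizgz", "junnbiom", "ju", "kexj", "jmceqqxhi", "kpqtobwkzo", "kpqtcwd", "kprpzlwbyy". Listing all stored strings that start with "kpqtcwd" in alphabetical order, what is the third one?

Words with prefix "kpqtcwd", in lexicographic order: "kpqtcwd", "kpqtcwdspb", "kpqtcwdtw"
The 3rd is kpqtcwdtw.

kpqtcwdtw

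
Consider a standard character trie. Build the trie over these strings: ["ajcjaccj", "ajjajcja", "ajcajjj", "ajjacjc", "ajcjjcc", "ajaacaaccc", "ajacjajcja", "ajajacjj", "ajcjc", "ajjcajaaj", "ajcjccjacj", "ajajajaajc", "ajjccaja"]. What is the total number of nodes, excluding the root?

65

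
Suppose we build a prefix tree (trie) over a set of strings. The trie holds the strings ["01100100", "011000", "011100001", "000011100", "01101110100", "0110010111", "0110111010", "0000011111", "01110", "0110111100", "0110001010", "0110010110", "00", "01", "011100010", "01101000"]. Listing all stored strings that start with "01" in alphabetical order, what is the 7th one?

01101000

Words with prefix "01", in lexicographic order: "01", "011000", "0110001010", "01100100", "0110010110", "0110010111", "01101000", "0110111010", "01101110100", "0110111100", "01110", "011100001", "011100010"
Position 7: 01101000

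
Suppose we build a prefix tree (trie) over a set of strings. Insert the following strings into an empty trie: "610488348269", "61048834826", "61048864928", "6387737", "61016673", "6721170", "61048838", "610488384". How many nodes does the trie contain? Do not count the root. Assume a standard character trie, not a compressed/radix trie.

36

For each word, the new-node count is its length minus the longest prefix already in the trie:
  "610488348269" → 12 new (6, 1, 0, 4, 8, 8, 3, 4, 8, 2, 6, 9)
  "61048834826" → prefix "61048834826" already present; 0 new (none)
  "61048864928" → prefix "610488" already present; 5 new (6, 4, 9, 2, 8)
  "6387737" → prefix "6" already present; 6 new (3, 8, 7, 7, 3, 7)
  "61016673" → prefix "610" already present; 5 new (1, 6, 6, 7, 3)
  "6721170" → prefix "6" already present; 6 new (7, 2, 1, 1, 7, 0)
  "61048838" → prefix "6104883" already present; 1 new (8)
  "610488384" → prefix "61048838" already present; 1 new (4)
Total nodes = 12 + 0 + 5 + 6 + 5 + 6 + 1 + 1 = 36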